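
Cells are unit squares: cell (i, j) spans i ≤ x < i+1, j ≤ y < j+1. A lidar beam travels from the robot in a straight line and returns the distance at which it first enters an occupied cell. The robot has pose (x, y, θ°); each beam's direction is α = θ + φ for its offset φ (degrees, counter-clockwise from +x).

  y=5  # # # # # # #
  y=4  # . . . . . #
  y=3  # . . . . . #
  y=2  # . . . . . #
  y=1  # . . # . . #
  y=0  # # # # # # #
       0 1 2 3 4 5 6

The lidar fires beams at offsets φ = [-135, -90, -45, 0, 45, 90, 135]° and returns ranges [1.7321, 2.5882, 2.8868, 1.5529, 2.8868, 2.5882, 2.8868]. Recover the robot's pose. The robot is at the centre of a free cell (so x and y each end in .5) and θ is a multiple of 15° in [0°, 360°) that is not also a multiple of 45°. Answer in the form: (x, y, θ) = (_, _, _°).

(x, y, θ) = (3.5, 3.5, 255°)

Candidates: 19 free-cell centres × 16 headings = 304 poses. Raycast each; keep the one whose scan matches to 4 dp.
  (2.5, 2.5, 285°): beam 2 = 1.5529 ≠ 2.5882 ✗
  (3.5, 3.5, 330°): beam 1 = 2.5882 ≠ 1.7321 ✗
  (5.5, 1.5, 120°): beam 1 = 0.5176 ≠ 1.7321 ✗
  …
  (3.5, 3.5, 255°): r_1=1.7321, r_2=2.5882, r_3=2.8868, r_4=1.5529, r_5=2.8868, r_6=2.5882, r_7=2.8868 — all match ✓
Only this pose fits every beam.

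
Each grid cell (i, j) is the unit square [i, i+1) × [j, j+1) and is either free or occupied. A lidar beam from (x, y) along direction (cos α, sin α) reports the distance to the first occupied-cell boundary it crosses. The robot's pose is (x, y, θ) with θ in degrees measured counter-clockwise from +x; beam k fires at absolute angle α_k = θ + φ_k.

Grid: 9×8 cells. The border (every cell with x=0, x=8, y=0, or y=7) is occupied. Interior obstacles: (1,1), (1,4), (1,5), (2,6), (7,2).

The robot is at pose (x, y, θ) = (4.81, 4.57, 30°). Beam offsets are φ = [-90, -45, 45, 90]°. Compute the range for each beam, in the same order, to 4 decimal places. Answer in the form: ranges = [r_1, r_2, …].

beam 1: φ=-90°, α=300°
  cosα=0.5000 sinα=-0.8660 | (4,4) | tMaxX 0.3800 tMaxY 0.6582 | tΔX 2.0000 tΔY 1.1547
    t=0.3800 [x] (5,4)
    t=0.6582 [y] (5,3)
    t=1.8129 [y] (5,2)
    t=2.3800 [x] (6,2)
    t=2.9676 [y] (6,1)
    t=4.1223 [y] (6,0) — stop
  → r_1 = 4.1223
beam 2: φ=-45°, α=345°
  cosα=0.9659 sinα=-0.2588 | (4,4) | tMaxX 0.1967 tMaxY 2.2023 | tΔX 1.0353 tΔY 3.8637
    t=0.1967 [x] (5,4)
    t=1.2320 [x] (6,4)
    t=2.2023 [y] (6,3)
    t=2.2673 [x] (7,3)
    t=3.3025 [x] (8,3) — stop
  → r_2 = 3.3025
beam 3: φ=45°, α=75°
  cosα=0.2588 sinα=0.9659 | (4,4) | tMaxX 0.7341 tMaxY 0.4452 | tΔX 3.8637 tΔY 1.0353
    t=0.4452 [y] (4,5)
    t=0.7341 [x] (5,5)
    t=1.4804 [y] (5,6)
    t=2.5157 [y] (5,7) — stop
  → r_3 = 2.5157
beam 4: φ=90°, α=120°
  cosα=-0.5000 sinα=0.8660 | (4,4) | tMaxX 1.6200 tMaxY 0.4965 | tΔX 2.0000 tΔY 1.1547
    t=0.4965 [y] (4,5)
    t=1.6200 [x] (3,5)
    t=1.6512 [y] (3,6)
    t=2.8059 [y] (3,7) — stop
  → r_4 = 2.8059

ranges = [4.1223, 3.3025, 2.5157, 2.8059]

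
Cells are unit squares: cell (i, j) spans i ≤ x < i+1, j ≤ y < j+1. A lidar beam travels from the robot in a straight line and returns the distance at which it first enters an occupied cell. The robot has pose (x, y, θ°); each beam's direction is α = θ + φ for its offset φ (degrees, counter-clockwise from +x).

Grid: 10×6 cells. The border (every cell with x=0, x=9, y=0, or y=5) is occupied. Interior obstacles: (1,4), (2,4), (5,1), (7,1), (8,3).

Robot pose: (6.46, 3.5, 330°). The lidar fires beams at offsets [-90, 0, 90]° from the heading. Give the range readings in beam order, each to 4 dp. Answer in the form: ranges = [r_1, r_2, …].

beam 1: φ=-90°, α=240°
  d=(-0.5000,-0.8660)  start (6,3)  tX=0.9200 tY=0.5774  stride 1/|dx|=2.0000 1/|dy|=1.1547
    cross y-line → (6,2), t=0.5774
    cross x-line → (5,2), t=0.9200
    cross y-line → (5,1), t=1.7321 (wall)
  → r_1 = 1.7321
beam 2: φ=0°, α=330°
  d=(0.8660,-0.5000)  start (6,3)  tX=0.6235 tY=1.0000  stride 1/|dx|=1.1547 1/|dy|=2.0000
    cross x-line → (7,3), t=0.6235
    cross y-line → (7,2), t=1.0000
    cross x-line → (8,2), t=1.7782
    cross x-line → (9,2), t=2.9329 (wall)
  → r_2 = 2.9329
beam 3: φ=90°, α=60°
  d=(0.5000,0.8660)  start (6,3)  tX=1.0800 tY=0.5774  stride 1/|dx|=2.0000 1/|dy|=1.1547
    cross y-line → (6,4), t=0.5774
    cross x-line → (7,4), t=1.0800
    cross y-line → (7,5), t=1.7321 (wall)
  → r_3 = 1.7321

ranges = [1.7321, 2.9329, 1.7321]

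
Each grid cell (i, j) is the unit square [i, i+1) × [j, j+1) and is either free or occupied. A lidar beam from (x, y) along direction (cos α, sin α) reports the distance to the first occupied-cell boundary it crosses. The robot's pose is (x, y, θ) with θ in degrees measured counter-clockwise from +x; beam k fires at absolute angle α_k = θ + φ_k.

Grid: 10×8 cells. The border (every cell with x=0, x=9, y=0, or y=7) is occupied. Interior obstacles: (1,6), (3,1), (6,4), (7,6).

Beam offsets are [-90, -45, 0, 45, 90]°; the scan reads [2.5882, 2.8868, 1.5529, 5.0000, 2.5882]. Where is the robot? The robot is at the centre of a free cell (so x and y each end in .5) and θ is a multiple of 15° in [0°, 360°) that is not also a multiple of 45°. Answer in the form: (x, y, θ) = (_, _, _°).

Candidates: 44 free-cell centres × 16 headings = 704 poses. Raycast each; keep the one whose scan matches to 4 dp.
  (2.5, 6.5, 120°): beam 1 = 1.0000 ≠ 2.5882 ✗
  (2.5, 6.5, 210°): beam 1 = 0.5774 ≠ 2.5882 ✗
  (4.5, 2.5, 240°): beam 1 = 4.0415 ≠ 2.5882 ✗
  …
  (3.5, 3.5, 285°): r_1=2.5882, r_2=2.8868, r_3=1.5529, r_4=5.0000, r_5=2.5882 — all match ✓
No second candidate reproduces the full scan.

(x, y, θ) = (3.5, 3.5, 285°)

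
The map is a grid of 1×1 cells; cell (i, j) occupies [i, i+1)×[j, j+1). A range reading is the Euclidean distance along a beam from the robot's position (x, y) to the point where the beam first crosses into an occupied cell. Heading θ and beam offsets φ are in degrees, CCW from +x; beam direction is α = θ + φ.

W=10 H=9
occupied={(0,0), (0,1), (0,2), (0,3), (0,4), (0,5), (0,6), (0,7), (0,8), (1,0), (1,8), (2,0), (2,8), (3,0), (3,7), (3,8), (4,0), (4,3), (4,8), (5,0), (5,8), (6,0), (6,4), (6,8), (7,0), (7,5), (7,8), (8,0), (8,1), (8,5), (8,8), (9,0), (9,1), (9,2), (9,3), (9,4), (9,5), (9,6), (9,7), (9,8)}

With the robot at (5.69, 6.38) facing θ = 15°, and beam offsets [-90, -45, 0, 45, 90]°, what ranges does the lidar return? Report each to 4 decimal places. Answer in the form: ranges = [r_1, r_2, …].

ranges = [1.4287, 1.5127, 3.4268, 1.8706, 1.6771]

beam 1: φ=-90°, α=285°
  dir = (cos 285°, sin 285°) = (0.2588, -0.9659); from cell (5,6)
  next x-line at t=1.1977, next y-line at t=0.3934; Δt_x=3.8637, Δt_y=1.0353
    y: enter (5,5) at t=0.3934
    x: enter (6,5) at t=1.1977
    y: enter (6,4) at t=1.4287 ← occupied
  → r_1 = 1.4287
beam 2: φ=-45°, α=330°
  dir = (cos 330°, sin 330°) = (0.8660, -0.5000); from cell (5,6)
  next x-line at t=0.3580, next y-line at t=0.7600; Δt_x=1.1547, Δt_y=2.0000
    x: enter (6,6) at t=0.3580
    y: enter (6,5) at t=0.7600
    x: enter (7,5) at t=1.5127 ← occupied
  → r_2 = 1.5127
beam 3: φ=0°, α=15°
  dir = (cos 15°, sin 15°) = (0.9659, 0.2588); from cell (5,6)
  next x-line at t=0.3209, next y-line at t=2.3955; Δt_x=1.0353, Δt_y=3.8637
    x: enter (6,6) at t=0.3209
    x: enter (7,6) at t=1.3562
    x: enter (8,6) at t=2.3915
    y: enter (8,7) at t=2.3955
    x: enter (9,7) at t=3.4268 ← occupied
  → r_3 = 3.4268
beam 4: φ=45°, α=60°
  dir = (cos 60°, sin 60°) = (0.5000, 0.8660); from cell (5,6)
  next x-line at t=0.6200, next y-line at t=0.7159; Δt_x=2.0000, Δt_y=1.1547
    x: enter (6,6) at t=0.6200
    y: enter (6,7) at t=0.7159
    y: enter (6,8) at t=1.8706 ← occupied
  → r_4 = 1.8706
beam 5: φ=90°, α=105°
  dir = (cos 105°, sin 105°) = (-0.2588, 0.9659); from cell (5,6)
  next x-line at t=2.6660, next y-line at t=0.6419; Δt_x=3.8637, Δt_y=1.0353
    y: enter (5,7) at t=0.6419
    y: enter (5,8) at t=1.6771 ← occupied
  → r_5 = 1.6771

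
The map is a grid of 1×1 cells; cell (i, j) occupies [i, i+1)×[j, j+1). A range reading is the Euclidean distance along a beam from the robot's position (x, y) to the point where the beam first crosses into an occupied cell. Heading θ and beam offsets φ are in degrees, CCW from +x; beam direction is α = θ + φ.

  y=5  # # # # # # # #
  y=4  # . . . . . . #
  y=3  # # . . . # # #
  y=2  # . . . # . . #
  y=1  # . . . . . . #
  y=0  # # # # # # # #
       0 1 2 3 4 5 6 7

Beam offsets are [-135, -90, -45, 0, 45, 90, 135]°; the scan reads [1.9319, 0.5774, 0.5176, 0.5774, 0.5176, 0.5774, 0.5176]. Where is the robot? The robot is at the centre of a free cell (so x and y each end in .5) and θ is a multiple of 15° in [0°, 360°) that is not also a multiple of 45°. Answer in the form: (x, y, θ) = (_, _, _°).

(x, y, θ) = (1.5, 4.5, 150°)

Enumerate (i+0.5, j+0.5, θ) over the 20 free cells and 16 admissible headings. For each, cast all 7 beams and compare to the given ranges.
  (4.5, 3.5, 195°): beam 1 = 1.7321 ≠ 1.9319 ✗
  (1.5, 4.5, 345°): beam 1 = 0.5774 ≠ 1.9319 ✗
  (1.5, 4.5, 60°): beam 1 = 0.5176 ≠ 1.9319 ✗
  (2.5, 2.5, 195°): beam 1 = 2.8868 ≠ 1.9319 ✗
  …
  (1.5, 4.5, 150°): r_1=1.9319, r_2=0.5774, r_3=0.5176, r_4=0.5774, r_5=0.5176, r_6=0.5774, r_7=0.5176 — all match ✓
No second candidate reproduces the full scan.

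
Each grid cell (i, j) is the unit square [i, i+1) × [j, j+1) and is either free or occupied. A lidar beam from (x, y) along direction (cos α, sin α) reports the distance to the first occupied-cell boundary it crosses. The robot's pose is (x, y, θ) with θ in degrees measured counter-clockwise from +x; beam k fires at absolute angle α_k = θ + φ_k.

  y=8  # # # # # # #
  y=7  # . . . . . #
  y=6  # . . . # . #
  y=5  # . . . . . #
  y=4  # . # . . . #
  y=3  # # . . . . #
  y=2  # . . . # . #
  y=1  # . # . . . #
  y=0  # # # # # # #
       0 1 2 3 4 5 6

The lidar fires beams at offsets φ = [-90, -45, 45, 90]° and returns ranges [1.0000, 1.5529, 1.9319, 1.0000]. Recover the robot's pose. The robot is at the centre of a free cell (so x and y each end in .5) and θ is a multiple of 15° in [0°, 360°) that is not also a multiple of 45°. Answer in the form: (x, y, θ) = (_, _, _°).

Candidates: 30 free-cell centres × 16 headings = 480 poses. Raycast each; keep the one whose scan matches to 4 dp.
  (2.5, 6.5, 75°): beam 1 = 1.5529 ≠ 1.0000 ✗
  (3.5, 1.5, 345°): beam 1 = 0.5176 ≠ 1.0000 ✗
  (5.5, 5.5, 210°): beam 2 = 4.6587 ≠ 1.5529 ✗
  (4.5, 3.5, 330°): beam 1 = 0.5774 ≠ 1.0000 ✗
  …
  (3.5, 3.5, 210°): r_1=1.0000, r_2=1.5529, r_3=1.9319, r_4=1.0000 — all match ✓
No second candidate reproduces the full scan.

(x, y, θ) = (3.5, 3.5, 210°)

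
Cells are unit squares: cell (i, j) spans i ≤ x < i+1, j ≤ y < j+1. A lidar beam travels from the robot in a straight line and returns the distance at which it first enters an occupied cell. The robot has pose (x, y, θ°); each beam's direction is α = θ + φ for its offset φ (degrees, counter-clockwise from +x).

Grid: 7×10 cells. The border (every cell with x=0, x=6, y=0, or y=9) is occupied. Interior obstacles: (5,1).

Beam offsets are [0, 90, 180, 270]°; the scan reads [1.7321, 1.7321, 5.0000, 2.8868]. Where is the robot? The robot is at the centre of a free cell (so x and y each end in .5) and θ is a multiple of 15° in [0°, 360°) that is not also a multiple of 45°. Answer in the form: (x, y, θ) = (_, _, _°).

The pose lattice has 39·16 = 624 candidates. Test each by forward raycasting.
  (1.5, 6.5, 30°): beam 1 = 5.0000 ≠ 1.7321 ✗
  (5.5, 2.5, 195°): beam 1 = 4.6587 ≠ 1.7321 ✗
  (2.5, 5.5, 75°): beam 1 = 3.6235 ≠ 1.7321 ✗
  (2.5, 7.5, 240°): beam 1 = 3.0000 ≠ 1.7321 ✗
  …
  (3.5, 2.5, 240°): r_1=1.7321, r_2=1.7321, r_3=5.0000, r_4=2.8868 — all match ✓
Unique over the lattice → pose = (3.5, 2.5, 240°).

(x, y, θ) = (3.5, 2.5, 240°)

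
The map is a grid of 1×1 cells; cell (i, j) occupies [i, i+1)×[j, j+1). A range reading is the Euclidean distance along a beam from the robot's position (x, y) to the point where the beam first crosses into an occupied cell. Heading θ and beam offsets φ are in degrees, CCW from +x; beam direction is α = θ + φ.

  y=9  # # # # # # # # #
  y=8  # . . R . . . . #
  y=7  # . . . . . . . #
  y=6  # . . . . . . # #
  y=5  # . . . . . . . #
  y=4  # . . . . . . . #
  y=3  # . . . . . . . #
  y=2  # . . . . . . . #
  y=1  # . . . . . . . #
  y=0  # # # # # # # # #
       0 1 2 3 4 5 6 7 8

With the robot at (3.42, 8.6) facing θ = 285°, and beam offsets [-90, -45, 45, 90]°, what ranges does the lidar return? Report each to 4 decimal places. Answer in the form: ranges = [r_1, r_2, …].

ranges = [2.5054, 4.8400, 4.1338, 1.5455]

beam 1: φ=-90°, α=195°
  direction (-0.9659, -0.2588); cell (3,8); t to first gridline: x 0.4348, y 2.3182 (then +1.0353 / +3.8637)
    (2,8) via x @ 0.4348
    (1,8) via x @ 1.4701
    (1,7) via y @ 2.3182
    (0,7) via x @ 2.5054  # hit
  → r_1 = 2.5054
beam 2: φ=-45°, α=240°
  direction (-0.5000, -0.8660); cell (3,8); t to first gridline: x 0.8400, y 0.6928 (then +2.0000 / +1.1547)
    (3,7) via y @ 0.6928
    (2,7) via x @ 0.8400
    (2,6) via y @ 1.8475
    (1,6) via x @ 2.8400
    (1,5) via y @ 3.0022
    (1,4) via y @ 4.1569
    (0,4) via x @ 4.8400  # hit
  → r_2 = 4.8400
beam 3: φ=45°, α=330°
  direction (0.8660, -0.5000); cell (3,8); t to first gridline: x 0.6697, y 1.2000 (then +1.1547 / +2.0000)
    (4,8) via x @ 0.6697
    (4,7) via y @ 1.2000
    (5,7) via x @ 1.8244
    (6,7) via x @ 2.9791
    (6,6) via y @ 3.2000
    (7,6) via x @ 4.1338  # hit
  → r_3 = 4.1338
beam 4: φ=90°, α=15°
  direction (0.9659, 0.2588); cell (3,8); t to first gridline: x 0.6005, y 1.5455 (then +1.0353 / +3.8637)
    (4,8) via x @ 0.6005
    (4,9) via y @ 1.5455  # hit
  → r_4 = 1.5455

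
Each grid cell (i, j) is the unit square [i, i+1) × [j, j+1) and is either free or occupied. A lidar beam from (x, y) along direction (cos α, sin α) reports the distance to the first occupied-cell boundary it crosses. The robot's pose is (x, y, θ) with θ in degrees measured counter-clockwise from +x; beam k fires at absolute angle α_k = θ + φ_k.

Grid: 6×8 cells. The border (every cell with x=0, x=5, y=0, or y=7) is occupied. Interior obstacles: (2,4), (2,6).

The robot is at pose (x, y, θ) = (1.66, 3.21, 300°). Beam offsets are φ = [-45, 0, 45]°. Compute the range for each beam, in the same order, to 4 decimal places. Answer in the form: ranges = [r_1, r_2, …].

beam 1: φ=-45°, α=255°
  cosα=-0.2588 sinα=-0.9659 | (1,3) | tMaxX 2.5500 tMaxY 0.2174 | tΔX 3.8637 tΔY 1.0353
    t=0.2174 [y] (1,2)
    t=1.2527 [y] (1,1)
    t=2.2880 [y] (1,0) — stop
  → r_1 = 2.2880
beam 2: φ=0°, α=300°
  cosα=0.5000 sinα=-0.8660 | (1,3) | tMaxX 0.6800 tMaxY 0.2425 | tΔX 2.0000 tΔY 1.1547
    t=0.2425 [y] (1,2)
    t=0.6800 [x] (2,2)
    t=1.3972 [y] (2,1)
    t=2.5519 [y] (2,0) — stop
  → r_2 = 2.5519
beam 3: φ=45°, α=345°
  cosα=0.9659 sinα=-0.2588 | (1,3) | tMaxX 0.3520 tMaxY 0.8114 | tΔX 1.0353 tΔY 3.8637
    t=0.3520 [x] (2,3)
    t=0.8114 [y] (2,2)
    t=1.3873 [x] (3,2)
    t=2.4225 [x] (4,2)
    t=3.4578 [x] (5,2) — stop
  → r_3 = 3.4578

ranges = [2.2880, 2.5519, 3.4578]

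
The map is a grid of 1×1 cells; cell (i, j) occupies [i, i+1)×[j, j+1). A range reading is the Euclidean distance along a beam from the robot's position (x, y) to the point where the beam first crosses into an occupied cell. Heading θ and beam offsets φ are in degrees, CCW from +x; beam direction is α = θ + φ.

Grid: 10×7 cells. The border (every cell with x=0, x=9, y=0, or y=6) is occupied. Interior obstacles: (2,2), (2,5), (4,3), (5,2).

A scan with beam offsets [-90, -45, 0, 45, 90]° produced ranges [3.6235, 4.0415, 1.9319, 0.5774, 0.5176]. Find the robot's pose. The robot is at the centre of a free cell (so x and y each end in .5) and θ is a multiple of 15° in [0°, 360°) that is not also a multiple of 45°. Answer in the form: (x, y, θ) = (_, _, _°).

(x, y, θ) = (8.5, 4.5, 285°)

Enumerate (i+0.5, j+0.5, θ) over the 36 free cells and 16 admissible headings. For each, cast all 5 beams and compare to the given ranges.
  (7.5, 3.5, 210°): beam 1 = 2.8868 ≠ 3.6235 ✗
  (5.5, 4.5, 60°): beam 1 = 4.0415 ≠ 3.6235 ✗
  (7.5, 5.5, 75°): beam 1 = 1.5529 ≠ 3.6235 ✗
  (6.5, 4.5, 255°): beam 2 = 1.7321 ≠ 4.0415 ✗
  (7.5, 3.5, 285°): beam 1 = 1.9319 ≠ 3.6235 ✗
  …
  (8.5, 4.5, 285°): r_1=3.6235, r_2=4.0415, r_3=1.9319, r_4=0.5774, r_5=0.5176 — all match ✓
Only this pose fits every beam.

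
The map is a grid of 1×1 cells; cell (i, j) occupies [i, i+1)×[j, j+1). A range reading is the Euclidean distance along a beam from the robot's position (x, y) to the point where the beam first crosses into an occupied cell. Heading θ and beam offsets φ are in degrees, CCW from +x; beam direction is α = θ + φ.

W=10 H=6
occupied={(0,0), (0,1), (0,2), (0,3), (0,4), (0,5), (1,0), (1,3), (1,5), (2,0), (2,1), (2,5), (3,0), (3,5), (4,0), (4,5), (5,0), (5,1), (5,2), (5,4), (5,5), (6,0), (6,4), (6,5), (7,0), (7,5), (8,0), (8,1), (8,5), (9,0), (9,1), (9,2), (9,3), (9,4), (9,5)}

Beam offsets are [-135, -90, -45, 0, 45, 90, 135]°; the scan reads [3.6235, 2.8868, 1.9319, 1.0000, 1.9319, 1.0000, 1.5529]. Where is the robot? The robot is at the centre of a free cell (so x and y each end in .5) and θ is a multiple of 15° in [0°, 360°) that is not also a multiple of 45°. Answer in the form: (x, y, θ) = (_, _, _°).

(x, y, θ) = (4.5, 3.5, 330°)

The pose lattice has 25·16 = 400 candidates. Test each by forward raycasting.
  (1.5, 2.5, 165°): beam 1 = 4.0415 ≠ 3.6235 ✗
  (6.5, 1.5, 165°): beam 1 = 2.8868 ≠ 3.6235 ✗
  (7.5, 1.5, 210°): beam 3 = 1.5529 ≠ 1.9319 ✗
  (3.5, 3.5, 240°): beam 1 = 1.5529 ≠ 3.6235 ✗
  …
  (4.5, 3.5, 330°): r_1=3.6235, r_2=2.8868, r_3=1.9319, r_4=1.0000, r_5=1.9319, r_6=1.0000, r_7=1.5529 — all match ✓
Unique over the lattice → pose = (4.5, 3.5, 330°).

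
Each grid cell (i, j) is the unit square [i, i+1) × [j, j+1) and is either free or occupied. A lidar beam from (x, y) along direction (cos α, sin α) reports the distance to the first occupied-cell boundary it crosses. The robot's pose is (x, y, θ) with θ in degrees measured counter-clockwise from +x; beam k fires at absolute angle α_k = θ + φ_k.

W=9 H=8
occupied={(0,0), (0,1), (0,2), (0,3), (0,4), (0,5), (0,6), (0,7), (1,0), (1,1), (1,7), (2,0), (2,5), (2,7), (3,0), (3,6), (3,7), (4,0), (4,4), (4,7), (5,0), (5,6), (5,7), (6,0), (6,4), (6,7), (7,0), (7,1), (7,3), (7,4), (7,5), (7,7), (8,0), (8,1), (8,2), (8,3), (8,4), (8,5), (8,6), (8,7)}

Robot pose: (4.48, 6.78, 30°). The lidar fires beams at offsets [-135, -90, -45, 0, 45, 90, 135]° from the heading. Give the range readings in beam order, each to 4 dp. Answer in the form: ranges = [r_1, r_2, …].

ranges = [1.8428, 3.0400, 0.5383, 0.4400, 0.2278, 0.2540, 0.4969]

beam 1: φ=-135°, α=255°
  d=(-0.2588,-0.9659)  start (4,6)  tX=1.8546 tY=0.8075  stride 1/|dx|=3.8637 1/|dy|=1.0353
    cross y-line → (4,5), t=0.8075
    cross y-line → (4,4), t=1.8428 (wall)
  → r_1 = 1.8428
beam 2: φ=-90°, α=300°
  d=(0.5000,-0.8660)  start (4,6)  tX=1.0400 tY=0.9007  stride 1/|dx|=2.0000 1/|dy|=1.1547
    cross y-line → (4,5), t=0.9007
    cross x-line → (5,5), t=1.0400
    cross y-line → (5,4), t=2.0554
    cross x-line → (6,4), t=3.0400 (wall)
  → r_2 = 3.0400
beam 3: φ=-45°, α=345°
  d=(0.9659,-0.2588)  start (4,6)  tX=0.5383 tY=3.0137  stride 1/|dx|=1.0353 1/|dy|=3.8637
    cross x-line → (5,6), t=0.5383 (wall)
  → r_3 = 0.5383
beam 4: φ=0°, α=30°
  d=(0.8660,0.5000)  start (4,6)  tX=0.6004 tY=0.4400  stride 1/|dx|=1.1547 1/|dy|=2.0000
    cross y-line → (4,7), t=0.4400 (wall)
  → r_4 = 0.4400
beam 5: φ=45°, α=75°
  d=(0.2588,0.9659)  start (4,6)  tX=2.0091 tY=0.2278  stride 1/|dx|=3.8637 1/|dy|=1.0353
    cross y-line → (4,7), t=0.2278 (wall)
  → r_5 = 0.2278
beam 6: φ=90°, α=120°
  d=(-0.5000,0.8660)  start (4,6)  tX=0.9600 tY=0.2540  stride 1/|dx|=2.0000 1/|dy|=1.1547
    cross y-line → (4,7), t=0.2540 (wall)
  → r_6 = 0.2540
beam 7: φ=135°, α=165°
  d=(-0.9659,0.2588)  start (4,6)  tX=0.4969 tY=0.8500  stride 1/|dx|=1.0353 1/|dy|=3.8637
    cross x-line → (3,6), t=0.4969 (wall)
  → r_7 = 0.4969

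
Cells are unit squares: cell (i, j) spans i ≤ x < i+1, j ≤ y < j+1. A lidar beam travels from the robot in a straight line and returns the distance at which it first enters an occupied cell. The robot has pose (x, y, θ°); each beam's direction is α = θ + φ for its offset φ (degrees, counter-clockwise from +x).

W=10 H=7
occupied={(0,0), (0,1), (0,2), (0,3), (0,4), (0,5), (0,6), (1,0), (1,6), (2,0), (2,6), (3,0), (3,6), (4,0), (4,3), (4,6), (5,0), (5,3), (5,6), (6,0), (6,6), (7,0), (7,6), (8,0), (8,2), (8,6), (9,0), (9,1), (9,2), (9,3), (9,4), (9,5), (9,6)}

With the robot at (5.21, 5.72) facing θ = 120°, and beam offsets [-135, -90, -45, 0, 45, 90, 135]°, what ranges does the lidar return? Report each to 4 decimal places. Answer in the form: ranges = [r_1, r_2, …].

ranges = [3.9237, 0.5600, 0.2899, 0.3233, 1.0818, 4.8613, 1.7807]

beam 1: φ=-135°, α=345°
  d=(0.9659,-0.2588)  start (5,5)  tX=0.8179 tY=2.7819  stride 1/|dx|=1.0353 1/|dy|=3.8637
    cross x-line → (6,5), t=0.8179
    cross x-line → (7,5), t=1.8531
    cross y-line → (7,4), t=2.7819
    cross x-line → (8,4), t=2.8884
    cross x-line → (9,4), t=3.9237 (wall)
  → r_1 = 3.9237
beam 2: φ=-90°, α=30°
  d=(0.8660,0.5000)  start (5,5)  tX=0.9122 tY=0.5600  stride 1/|dx|=1.1547 1/|dy|=2.0000
    cross y-line → (5,6), t=0.5600 (wall)
  → r_2 = 0.5600
beam 3: φ=-45°, α=75°
  d=(0.2588,0.9659)  start (5,5)  tX=3.0523 tY=0.2899  stride 1/|dx|=3.8637 1/|dy|=1.0353
    cross y-line → (5,6), t=0.2899 (wall)
  → r_3 = 0.2899
beam 4: φ=0°, α=120°
  d=(-0.5000,0.8660)  start (5,5)  tX=0.4200 tY=0.3233  stride 1/|dx|=2.0000 1/|dy|=1.1547
    cross y-line → (5,6), t=0.3233 (wall)
  → r_4 = 0.3233
beam 5: φ=45°, α=165°
  d=(-0.9659,0.2588)  start (5,5)  tX=0.2174 tY=1.0818  stride 1/|dx|=1.0353 1/|dy|=3.8637
    cross x-line → (4,5), t=0.2174
    cross y-line → (4,6), t=1.0818 (wall)
  → r_5 = 1.0818
beam 6: φ=90°, α=210°
  d=(-0.8660,-0.5000)  start (5,5)  tX=0.2425 tY=1.4400  stride 1/|dx|=1.1547 1/|dy|=2.0000
    cross x-line → (4,5), t=0.2425
    cross x-line → (3,5), t=1.3972
    cross y-line → (3,4), t=1.4400
    cross x-line → (2,4), t=2.5519
    cross y-line → (2,3), t=3.4400
    cross x-line → (1,3), t=3.7066
    cross x-line → (0,3), t=4.8613 (wall)
  → r_6 = 4.8613
beam 7: φ=135°, α=255°
  d=(-0.2588,-0.9659)  start (5,5)  tX=0.8114 tY=0.7454  stride 1/|dx|=3.8637 1/|dy|=1.0353
    cross y-line → (5,4), t=0.7454
    cross x-line → (4,4), t=0.8114
    cross y-line → (4,3), t=1.7807 (wall)
  → r_7 = 1.7807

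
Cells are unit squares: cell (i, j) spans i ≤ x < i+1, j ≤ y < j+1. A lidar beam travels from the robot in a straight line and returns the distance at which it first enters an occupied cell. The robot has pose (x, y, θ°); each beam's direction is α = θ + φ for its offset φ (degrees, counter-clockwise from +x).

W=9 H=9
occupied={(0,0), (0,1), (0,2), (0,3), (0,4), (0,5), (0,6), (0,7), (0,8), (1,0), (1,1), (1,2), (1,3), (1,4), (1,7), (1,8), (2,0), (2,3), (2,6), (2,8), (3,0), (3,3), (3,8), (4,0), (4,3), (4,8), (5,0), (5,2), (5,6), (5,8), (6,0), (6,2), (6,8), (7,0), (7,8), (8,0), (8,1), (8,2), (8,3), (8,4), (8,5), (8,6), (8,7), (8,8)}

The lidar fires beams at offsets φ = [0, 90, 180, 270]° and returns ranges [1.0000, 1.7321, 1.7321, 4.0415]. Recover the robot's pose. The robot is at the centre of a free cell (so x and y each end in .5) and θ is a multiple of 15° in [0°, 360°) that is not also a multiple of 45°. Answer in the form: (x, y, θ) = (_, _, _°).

The pose lattice has 37·16 = 592 candidates. Test each by forward raycasting.
  (5.5, 7.5, 330°): beam 1 = 2.8868 ≠ 1.0000 ✗
  (5.5, 4.5, 165°): beam 1 = 4.6587 ≠ 1.0000 ✗
  (7.5, 5.5, 150°): beam 1 = 1.7321 ≠ 1.0000 ✗
  (2.5, 2.5, 60°): beam 1 = 0.5774 ≠ 1.0000 ✗
  (1.5, 6.5, 255°): beam 1 = 1.5529 ≠ 1.0000 ✗
  …
  (4.5, 5.5, 60°): r_1=1.0000, r_2=1.7321, r_3=1.7321, r_4=4.0415 — all match ✓
No second candidate reproduces the full scan.

(x, y, θ) = (4.5, 5.5, 60°)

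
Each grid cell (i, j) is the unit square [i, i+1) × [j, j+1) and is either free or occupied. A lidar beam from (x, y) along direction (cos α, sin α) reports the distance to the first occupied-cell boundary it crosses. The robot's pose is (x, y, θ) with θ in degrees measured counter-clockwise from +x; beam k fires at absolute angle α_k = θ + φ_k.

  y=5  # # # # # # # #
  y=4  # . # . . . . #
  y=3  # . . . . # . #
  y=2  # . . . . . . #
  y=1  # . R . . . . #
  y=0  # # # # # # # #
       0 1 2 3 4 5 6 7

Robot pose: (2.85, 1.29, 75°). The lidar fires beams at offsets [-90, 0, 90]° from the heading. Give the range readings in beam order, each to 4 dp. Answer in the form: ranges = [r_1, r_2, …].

ranges = [1.1205, 3.8409, 1.9153]

beam 1: φ=-90°, α=345°
  d=(0.9659,-0.2588)  start (2,1)  tX=0.1553 tY=1.1205  stride 1/|dx|=1.0353 1/|dy|=3.8637
    cross x-line → (3,1), t=0.1553
    cross y-line → (3,0), t=1.1205 (wall)
  → r_1 = 1.1205
beam 2: φ=0°, α=75°
  d=(0.2588,0.9659)  start (2,1)  tX=0.5796 tY=0.7350  stride 1/|dx|=3.8637 1/|dy|=1.0353
    cross x-line → (3,1), t=0.5796
    cross y-line → (3,2), t=0.7350
    cross y-line → (3,3), t=1.7703
    cross y-line → (3,4), t=2.8056
    cross y-line → (3,5), t=3.8409 (wall)
  → r_2 = 3.8409
beam 3: φ=90°, α=165°
  d=(-0.9659,0.2588)  start (2,1)  tX=0.8800 tY=2.7432  stride 1/|dx|=1.0353 1/|dy|=3.8637
    cross x-line → (1,1), t=0.8800
    cross x-line → (0,1), t=1.9153 (wall)
  → r_3 = 1.9153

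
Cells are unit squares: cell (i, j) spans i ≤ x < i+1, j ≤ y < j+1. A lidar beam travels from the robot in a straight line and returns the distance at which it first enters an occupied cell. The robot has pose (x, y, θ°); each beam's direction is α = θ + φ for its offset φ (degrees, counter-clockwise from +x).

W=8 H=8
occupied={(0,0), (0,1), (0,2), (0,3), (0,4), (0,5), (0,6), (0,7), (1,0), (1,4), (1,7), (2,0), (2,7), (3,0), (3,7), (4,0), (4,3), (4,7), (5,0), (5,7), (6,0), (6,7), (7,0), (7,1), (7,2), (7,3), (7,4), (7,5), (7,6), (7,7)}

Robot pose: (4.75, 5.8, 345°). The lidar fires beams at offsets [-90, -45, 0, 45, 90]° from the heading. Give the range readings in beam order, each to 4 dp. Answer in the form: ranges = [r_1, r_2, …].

beam 1: φ=-90°, α=255°
  dir = (cos 255°, sin 255°) = (-0.2588, -0.9659); from cell (4,5)
  next x-line at t=2.8978, next y-line at t=0.8282; Δt_x=3.8637, Δt_y=1.0353
    y: enter (4,4) at t=0.8282
    y: enter (4,3) at t=1.8635 ← occupied
  → r_1 = 1.8635
beam 2: φ=-45°, α=300°
  dir = (cos 300°, sin 300°) = (0.5000, -0.8660); from cell (4,5)
  next x-line at t=0.5000, next y-line at t=0.9238; Δt_x=2.0000, Δt_y=1.1547
    x: enter (5,5) at t=0.5000
    y: enter (5,4) at t=0.9238
    y: enter (5,3) at t=2.0785
    x: enter (6,3) at t=2.5000
    y: enter (6,2) at t=3.2332
    y: enter (6,1) at t=4.3879
    x: enter (7,1) at t=4.5000 ← occupied
  → r_2 = 4.5000
beam 3: φ=0°, α=345°
  dir = (cos 345°, sin 345°) = (0.9659, -0.2588); from cell (4,5)
  next x-line at t=0.2588, next y-line at t=3.0910; Δt_x=1.0353, Δt_y=3.8637
    x: enter (5,5) at t=0.2588
    x: enter (6,5) at t=1.2941
    x: enter (7,5) at t=2.3294 ← occupied
  → r_3 = 2.3294
beam 4: φ=45°, α=30°
  dir = (cos 30°, sin 30°) = (0.8660, 0.5000); from cell (4,5)
  next x-line at t=0.2887, next y-line at t=0.4000; Δt_x=1.1547, Δt_y=2.0000
    x: enter (5,5) at t=0.2887
    y: enter (5,6) at t=0.4000
    x: enter (6,6) at t=1.4434
    y: enter (6,7) at t=2.4000 ← occupied
  → r_4 = 2.4000
beam 5: φ=90°, α=75°
  dir = (cos 75°, sin 75°) = (0.2588, 0.9659); from cell (4,5)
  next x-line at t=0.9659, next y-line at t=0.2071; Δt_x=3.8637, Δt_y=1.0353
    y: enter (4,6) at t=0.2071
    x: enter (5,6) at t=0.9659
    y: enter (5,7) at t=1.2423 ← occupied
  → r_5 = 1.2423

ranges = [1.8635, 4.5000, 2.3294, 2.4000, 1.2423]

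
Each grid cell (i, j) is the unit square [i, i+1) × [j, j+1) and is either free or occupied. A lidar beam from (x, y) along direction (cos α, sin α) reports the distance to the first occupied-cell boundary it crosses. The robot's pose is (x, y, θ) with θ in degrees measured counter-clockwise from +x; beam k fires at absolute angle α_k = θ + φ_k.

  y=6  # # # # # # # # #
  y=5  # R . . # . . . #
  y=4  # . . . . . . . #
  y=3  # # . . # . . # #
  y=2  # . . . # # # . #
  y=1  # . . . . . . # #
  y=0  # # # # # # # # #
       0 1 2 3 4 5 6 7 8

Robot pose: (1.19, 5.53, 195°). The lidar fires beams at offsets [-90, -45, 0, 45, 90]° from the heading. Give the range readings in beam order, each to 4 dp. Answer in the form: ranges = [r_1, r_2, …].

beam 1: φ=-90°, α=105°
  cosα=-0.2588 sinα=0.9659 | (1,5) | tMaxX 0.7341 tMaxY 0.4866 | tΔX 3.8637 tΔY 1.0353
    t=0.4866 [y] (1,6) — stop
  → r_1 = 0.4866
beam 2: φ=-45°, α=150°
  cosα=-0.8660 sinα=0.5000 | (1,5) | tMaxX 0.2194 tMaxY 0.9400 | tΔX 1.1547 tΔY 2.0000
    t=0.2194 [x] (0,5) — stop
  → r_2 = 0.2194
beam 3: φ=0°, α=195°
  cosα=-0.9659 sinα=-0.2588 | (1,5) | tMaxX 0.1967 tMaxY 2.0478 | tΔX 1.0353 tΔY 3.8637
    t=0.1967 [x] (0,5) — stop
  → r_3 = 0.1967
beam 4: φ=45°, α=240°
  cosα=-0.5000 sinα=-0.8660 | (1,5) | tMaxX 0.3800 tMaxY 0.6120 | tΔX 2.0000 tΔY 1.1547
    t=0.3800 [x] (0,5) — stop
  → r_4 = 0.3800
beam 5: φ=90°, α=285°
  cosα=0.2588 sinα=-0.9659 | (1,5) | tMaxX 3.1296 tMaxY 0.5487 | tΔX 3.8637 tΔY 1.0353
    t=0.5487 [y] (1,4)
    t=1.5840 [y] (1,3) — stop
  → r_5 = 1.5840

ranges = [0.4866, 0.2194, 0.1967, 0.3800, 1.5840]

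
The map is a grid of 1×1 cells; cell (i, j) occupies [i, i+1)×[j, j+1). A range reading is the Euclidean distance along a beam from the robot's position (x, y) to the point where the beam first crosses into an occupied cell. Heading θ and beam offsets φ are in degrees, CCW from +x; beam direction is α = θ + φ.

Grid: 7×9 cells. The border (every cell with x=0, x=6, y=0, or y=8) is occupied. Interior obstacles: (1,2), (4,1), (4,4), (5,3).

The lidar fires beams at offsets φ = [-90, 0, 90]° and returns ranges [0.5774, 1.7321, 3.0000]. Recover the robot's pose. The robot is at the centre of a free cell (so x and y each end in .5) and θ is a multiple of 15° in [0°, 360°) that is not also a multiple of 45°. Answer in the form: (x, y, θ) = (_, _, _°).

Candidates: 31 free-cell centres × 16 headings = 496 poses. Raycast each; keep the one whose scan matches to 4 dp.
  (5.5, 1.5, 165°): beam 1 = 1.5529 ≠ 0.5774 ✗
  (4.5, 6.5, 30°): beam 1 = 2.8868 ≠ 0.5774 ✗
  (1.5, 1.5, 255°): beam 1 = 0.5176 ≠ 0.5774 ✗
  (1.5, 6.5, 15°): beam 1 = 5.6940 ≠ 0.5774 ✗
  (2.5, 4.5, 165°): beam 1 = 3.6235 ≠ 0.5774 ✗
  …
  (2.5, 7.5, 210°): r_1=0.5774, r_2=1.7321, r_3=3.0000 — all match ✓
No second candidate reproduces the full scan.

(x, y, θ) = (2.5, 7.5, 210°)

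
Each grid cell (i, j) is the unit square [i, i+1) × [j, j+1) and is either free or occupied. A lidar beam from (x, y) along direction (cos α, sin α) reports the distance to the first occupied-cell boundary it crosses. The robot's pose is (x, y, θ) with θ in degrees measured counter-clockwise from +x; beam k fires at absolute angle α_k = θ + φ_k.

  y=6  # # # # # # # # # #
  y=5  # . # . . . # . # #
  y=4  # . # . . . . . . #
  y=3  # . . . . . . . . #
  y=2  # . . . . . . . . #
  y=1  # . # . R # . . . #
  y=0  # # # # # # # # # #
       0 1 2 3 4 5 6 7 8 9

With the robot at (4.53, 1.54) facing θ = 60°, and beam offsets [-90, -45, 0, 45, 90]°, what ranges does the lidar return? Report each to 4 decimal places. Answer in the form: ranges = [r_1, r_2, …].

beam 1: φ=-90°, α=330°
  d=(0.8660,-0.5000)  start (4,1)  tX=0.5427 tY=1.0800  stride 1/|dx|=1.1547 1/|dy|=2.0000
    cross x-line → (5,1), t=0.5427 (wall)
  → r_1 = 0.5427
beam 2: φ=-45°, α=15°
  d=(0.9659,0.2588)  start (4,1)  tX=0.4866 tY=1.7773  stride 1/|dx|=1.0353 1/|dy|=3.8637
    cross x-line → (5,1), t=0.4866 (wall)
  → r_2 = 0.4866
beam 3: φ=0°, α=60°
  d=(0.5000,0.8660)  start (4,1)  tX=0.9400 tY=0.5312  stride 1/|dx|=2.0000 1/|dy|=1.1547
    cross y-line → (4,2), t=0.5312
    cross x-line → (5,2), t=0.9400
    cross y-line → (5,3), t=1.6859
    cross y-line → (5,4), t=2.8406
    cross x-line → (6,4), t=2.9400
    cross y-line → (6,5), t=3.9953 (wall)
  → r_3 = 3.9953
beam 4: φ=45°, α=105°
  d=(-0.2588,0.9659)  start (4,1)  tX=2.0478 tY=0.4762  stride 1/|dx|=3.8637 1/|dy|=1.0353
    cross y-line → (4,2), t=0.4762
    cross y-line → (4,3), t=1.5115
    cross x-line → (3,3), t=2.0478
    cross y-line → (3,4), t=2.5468
    cross y-line → (3,5), t=3.5821
    cross y-line → (3,6), t=4.6173 (wall)
  → r_4 = 4.6173
beam 5: φ=90°, α=150°
  d=(-0.8660,0.5000)  start (4,1)  tX=0.6120 tY=0.9200  stride 1/|dx|=1.1547 1/|dy|=2.0000
    cross x-line → (3,1), t=0.6120
    cross y-line → (3,2), t=0.9200
    cross x-line → (2,2), t=1.7667
    cross y-line → (2,3), t=2.9200
    cross x-line → (1,3), t=2.9214
    cross x-line → (0,3), t=4.0761 (wall)
  → r_5 = 4.0761

ranges = [0.5427, 0.4866, 3.9953, 4.6173, 4.0761]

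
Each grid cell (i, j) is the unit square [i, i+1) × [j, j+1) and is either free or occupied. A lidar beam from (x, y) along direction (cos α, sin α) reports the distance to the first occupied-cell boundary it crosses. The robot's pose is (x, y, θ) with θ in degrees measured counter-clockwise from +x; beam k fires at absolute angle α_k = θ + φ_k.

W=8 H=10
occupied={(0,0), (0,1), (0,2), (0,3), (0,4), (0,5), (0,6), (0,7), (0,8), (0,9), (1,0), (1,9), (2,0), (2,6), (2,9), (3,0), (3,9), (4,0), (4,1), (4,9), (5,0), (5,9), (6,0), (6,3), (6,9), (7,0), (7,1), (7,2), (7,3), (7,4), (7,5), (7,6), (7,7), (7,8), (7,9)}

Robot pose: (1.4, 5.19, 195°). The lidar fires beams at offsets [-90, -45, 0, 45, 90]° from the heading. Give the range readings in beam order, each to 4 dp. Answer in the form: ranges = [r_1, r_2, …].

ranges = [1.5455, 0.4619, 0.4141, 0.8000, 4.3378]

beam 1: φ=-90°, α=105°
  cosα=-0.2588 sinα=0.9659 | (1,5) | tMaxX 1.5455 tMaxY 0.8386 | tΔX 3.8637 tΔY 1.0353
    t=0.8386 [y] (1,6)
    t=1.5455 [x] (0,6) — stop
  → r_1 = 1.5455
beam 2: φ=-45°, α=150°
  cosα=-0.8660 sinα=0.5000 | (1,5) | tMaxX 0.4619 tMaxY 1.6200 | tΔX 1.1547 tΔY 2.0000
    t=0.4619 [x] (0,5) — stop
  → r_2 = 0.4619
beam 3: φ=0°, α=195°
  cosα=-0.9659 sinα=-0.2588 | (1,5) | tMaxX 0.4141 tMaxY 0.7341 | tΔX 1.0353 tΔY 3.8637
    t=0.4141 [x] (0,5) — stop
  → r_3 = 0.4141
beam 4: φ=45°, α=240°
  cosα=-0.5000 sinα=-0.8660 | (1,5) | tMaxX 0.8000 tMaxY 0.2194 | tΔX 2.0000 tΔY 1.1547
    t=0.2194 [y] (1,4)
    t=0.8000 [x] (0,4) — stop
  → r_4 = 0.8000
beam 5: φ=90°, α=285°
  cosα=0.2588 sinα=-0.9659 | (1,5) | tMaxX 2.3182 tMaxY 0.1967 | tΔX 3.8637 tΔY 1.0353
    t=0.1967 [y] (1,4)
    t=1.2320 [y] (1,3)
    t=2.2673 [y] (1,2)
    t=2.3182 [x] (2,2)
    t=3.3025 [y] (2,1)
    t=4.3378 [y] (2,0) — stop
  → r_5 = 4.3378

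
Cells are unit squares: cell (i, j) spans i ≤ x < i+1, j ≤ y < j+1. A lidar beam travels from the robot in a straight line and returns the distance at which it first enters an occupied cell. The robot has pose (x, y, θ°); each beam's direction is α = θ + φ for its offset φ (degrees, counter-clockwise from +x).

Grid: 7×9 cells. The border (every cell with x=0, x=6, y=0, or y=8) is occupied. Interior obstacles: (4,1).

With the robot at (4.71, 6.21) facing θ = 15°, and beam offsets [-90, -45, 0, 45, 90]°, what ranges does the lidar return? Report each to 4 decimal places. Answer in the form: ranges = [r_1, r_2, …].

ranges = [4.9842, 1.4896, 1.3355, 2.0669, 1.8531]

beam 1: φ=-90°, α=285°
  cosα=0.2588 sinα=-0.9659 | (4,6) | tMaxX 1.1205 tMaxY 0.2174 | tΔX 3.8637 tΔY 1.0353
    t=0.2174 [y] (4,5)
    t=1.1205 [x] (5,5)
    t=1.2527 [y] (5,4)
    t=2.2880 [y] (5,3)
    t=3.3232 [y] (5,2)
    t=4.3585 [y] (5,1)
    t=4.9842 [x] (6,1) — stop
  → r_1 = 4.9842
beam 2: φ=-45°, α=330°
  cosα=0.8660 sinα=-0.5000 | (4,6) | tMaxX 0.3349 tMaxY 0.4200 | tΔX 1.1547 tΔY 2.0000
    t=0.3349 [x] (5,6)
    t=0.4200 [y] (5,5)
    t=1.4896 [x] (6,5) — stop
  → r_2 = 1.4896
beam 3: φ=0°, α=15°
  cosα=0.9659 sinα=0.2588 | (4,6) | tMaxX 0.3002 tMaxY 3.0523 | tΔX 1.0353 tΔY 3.8637
    t=0.3002 [x] (5,6)
    t=1.3355 [x] (6,6) — stop
  → r_3 = 1.3355
beam 4: φ=45°, α=60°
  cosα=0.5000 sinα=0.8660 | (4,6) | tMaxX 0.5800 tMaxY 0.9122 | tΔX 2.0000 tΔY 1.1547
    t=0.5800 [x] (5,6)
    t=0.9122 [y] (5,7)
    t=2.0669 [y] (5,8) — stop
  → r_4 = 2.0669
beam 5: φ=90°, α=105°
  cosα=-0.2588 sinα=0.9659 | (4,6) | tMaxX 2.7432 tMaxY 0.8179 | tΔX 3.8637 tΔY 1.0353
    t=0.8179 [y] (4,7)
    t=1.8531 [y] (4,8) — stop
  → r_5 = 1.8531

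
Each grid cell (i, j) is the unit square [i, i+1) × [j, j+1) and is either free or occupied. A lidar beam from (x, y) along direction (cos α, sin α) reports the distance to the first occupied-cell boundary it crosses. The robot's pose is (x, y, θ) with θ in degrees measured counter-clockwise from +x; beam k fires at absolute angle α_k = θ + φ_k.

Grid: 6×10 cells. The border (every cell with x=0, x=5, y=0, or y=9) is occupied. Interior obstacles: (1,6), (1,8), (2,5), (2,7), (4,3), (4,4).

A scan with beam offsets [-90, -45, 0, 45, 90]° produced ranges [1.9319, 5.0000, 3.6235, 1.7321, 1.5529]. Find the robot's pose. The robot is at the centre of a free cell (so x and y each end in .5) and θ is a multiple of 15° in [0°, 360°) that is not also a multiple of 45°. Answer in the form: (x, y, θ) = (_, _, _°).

(x, y, θ) = (2.5, 2.5, 105°)

Candidates: 26 free-cell centres × 16 headings = 416 poses. Raycast each; keep the one whose scan matches to 4 dp.
  (3.5, 6.5, 285°): beam 1 = 1.5529 ≠ 1.9319 ✗
  (2.5, 8.5, 285°): beam 1 = 0.5176 ≠ 1.9319 ✗
  (2.5, 2.5, 345°): beam 1 = 1.5529 ≠ 1.9319 ✗
  …
  (2.5, 2.5, 105°): r_1=1.9319, r_2=5.0000, r_3=3.6235, r_4=1.7321, r_5=1.5529 — all match ✓
No second candidate reproduces the full scan.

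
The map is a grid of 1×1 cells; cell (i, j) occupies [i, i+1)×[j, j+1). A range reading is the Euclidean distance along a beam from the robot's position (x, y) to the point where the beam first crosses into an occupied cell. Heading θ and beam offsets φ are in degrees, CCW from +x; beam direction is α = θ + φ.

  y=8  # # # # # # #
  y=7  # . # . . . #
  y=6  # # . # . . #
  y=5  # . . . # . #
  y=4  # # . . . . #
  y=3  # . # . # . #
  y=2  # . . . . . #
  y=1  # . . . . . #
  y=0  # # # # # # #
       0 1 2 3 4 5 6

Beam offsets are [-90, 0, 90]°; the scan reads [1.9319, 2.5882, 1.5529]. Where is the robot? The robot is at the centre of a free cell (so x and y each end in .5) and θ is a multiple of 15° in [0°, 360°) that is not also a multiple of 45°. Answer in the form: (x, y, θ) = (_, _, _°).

(x, y, θ) = (5.5, 2.5, 165°)

Candidates: 28 free-cell centres × 16 headings = 448 poses. Raycast each; keep the one whose scan matches to 4 dp.
  (5.5, 6.5, 150°): beam 1 = 1.0000 ≠ 1.9319 ✗
  (3.5, 4.5, 105°): beam 1 = 2.5882 ≠ 1.9319 ✗
  (5.5, 1.5, 75°): beam 1 = 0.5176 ≠ 1.9319 ✗
  (4.5, 1.5, 195°): beam 1 = 1.5529 ≠ 1.9319 ✗
  …
  (5.5, 2.5, 165°): r_1=1.9319, r_2=2.5882, r_3=1.5529 — all match ✓
No second candidate reproduces the full scan.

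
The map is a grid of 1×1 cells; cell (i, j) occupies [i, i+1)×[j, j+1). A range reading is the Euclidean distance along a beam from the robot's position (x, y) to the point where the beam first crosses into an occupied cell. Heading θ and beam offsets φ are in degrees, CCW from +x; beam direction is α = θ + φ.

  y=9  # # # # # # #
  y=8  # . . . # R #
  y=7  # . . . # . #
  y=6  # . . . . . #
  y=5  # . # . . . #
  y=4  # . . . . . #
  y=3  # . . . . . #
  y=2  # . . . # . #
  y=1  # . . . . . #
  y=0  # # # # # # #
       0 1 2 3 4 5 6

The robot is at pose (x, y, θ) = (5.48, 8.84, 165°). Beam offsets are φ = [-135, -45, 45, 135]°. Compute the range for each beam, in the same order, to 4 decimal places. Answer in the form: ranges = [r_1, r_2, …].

ranges = [0.3200, 0.1848, 0.5543, 1.0400]

beam 1: φ=-135°, α=30°
  d=(0.8660,0.5000)  start (5,8)  tX=0.6004 tY=0.3200  stride 1/|dx|=1.1547 1/|dy|=2.0000
    cross y-line → (5,9), t=0.3200 (wall)
  → r_1 = 0.3200
beam 2: φ=-45°, α=120°
  d=(-0.5000,0.8660)  start (5,8)  tX=0.9600 tY=0.1848  stride 1/|dx|=2.0000 1/|dy|=1.1547
    cross y-line → (5,9), t=0.1848 (wall)
  → r_2 = 0.1848
beam 3: φ=45°, α=210°
  d=(-0.8660,-0.5000)  start (5,8)  tX=0.5543 tY=1.6800  stride 1/|dx|=1.1547 1/|dy|=2.0000
    cross x-line → (4,8), t=0.5543 (wall)
  → r_3 = 0.5543
beam 4: φ=135°, α=300°
  d=(0.5000,-0.8660)  start (5,8)  tX=1.0400 tY=0.9699  stride 1/|dx|=2.0000 1/|dy|=1.1547
    cross y-line → (5,7), t=0.9699
    cross x-line → (6,7), t=1.0400 (wall)
  → r_4 = 1.0400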